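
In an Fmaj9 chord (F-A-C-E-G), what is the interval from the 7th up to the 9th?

minor third

That puts E below G.
From E to G: 3 semitones over a third = minor.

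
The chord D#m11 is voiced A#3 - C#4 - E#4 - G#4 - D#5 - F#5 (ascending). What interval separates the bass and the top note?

minor thirteenth

The outer voices are A#3 and F#5.
From A# to F#: 20 semitones over a thirteenth = minor.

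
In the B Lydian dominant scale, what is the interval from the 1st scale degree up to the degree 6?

B lydian dominant: B C# D# E# F# G# A.
So we need the interval from B up to G#.
Counting 6 letters and 9 half steps from B gives a major sixth.

major 6th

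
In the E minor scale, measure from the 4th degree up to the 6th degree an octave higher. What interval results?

The scale runs E F# G A B C D.
The 4th degree is A and the scale degree 6 (up an octave) is C.
From A to C: 15 semitones over a tenth = minor.

minor tenth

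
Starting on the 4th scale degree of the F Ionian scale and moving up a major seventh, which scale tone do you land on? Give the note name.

The scale is F G A Bb C D E.
The 4th scale degree is Bb; a major seventh above that is A — scale degree 3.

A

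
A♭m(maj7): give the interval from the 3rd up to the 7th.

augmented fifth

A♭m(maj7) is spelled A♭, C♭, E♭, G.
That puts C♭ below G.
C♭ up to G is 8 semitones, a half step wider than a perfect fifth, so the interval is augmented.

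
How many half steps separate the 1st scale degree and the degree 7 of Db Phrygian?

10

The scale is Db Ebb Fb Gb Ab Bbb Cb.
Db up to Cb is a minor seventh — 10 semitones.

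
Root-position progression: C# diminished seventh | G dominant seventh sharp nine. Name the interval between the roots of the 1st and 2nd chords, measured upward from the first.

The roots are C# and G.
From C# to G: 6 semitones over a fifth = diminished.

diminished fifth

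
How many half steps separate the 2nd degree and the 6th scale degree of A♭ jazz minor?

The scale is A♭ B♭ C♭ D♭ E♭ F G.
B♭ up to F is a perfect fifth — 7 semitones.

7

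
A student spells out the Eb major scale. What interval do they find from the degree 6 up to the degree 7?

major 2nd

Spelling the Eb major scale: Eb F G Ab Bb C D.
That puts C below D.
From C to D is 2 semitones, exactly the major second.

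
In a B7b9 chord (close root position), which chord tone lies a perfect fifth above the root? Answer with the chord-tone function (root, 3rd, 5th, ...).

Spelling the chord: B–D#–F#–A–C.
The root is B. A perfect fifth above B is F#.
F# is the chord's 5th.

5th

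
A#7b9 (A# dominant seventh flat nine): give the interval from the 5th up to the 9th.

diminished fifth

A#7b9 (A# dominant seventh flat nine): A#–C##–E#–G#–B.
The 5th is E# and the 9th is B.
5 letter names make it a fifth; at 6 semitones (a half step narrower than perfect) the quality is diminished.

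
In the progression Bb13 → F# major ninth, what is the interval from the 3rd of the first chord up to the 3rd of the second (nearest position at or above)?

The 3rd of Bb13 is D; the 3rd of F# major ninth is A#.
5 letter names make it a fifth; at 8 semitones (a half step wider than perfect) the quality is augmented.

augmented fifth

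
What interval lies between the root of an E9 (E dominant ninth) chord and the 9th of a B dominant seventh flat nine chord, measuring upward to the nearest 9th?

The root of E9 (E dominant ninth) is E; the 9th of B dominant seventh flat nine is C.
6 letter names make it a sixth; at 8 semitones (a half step narrower than major) the quality is minor.

minor sixth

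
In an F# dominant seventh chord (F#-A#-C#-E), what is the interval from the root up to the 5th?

P5

The root is F# and the 5th is C#.
F# up to C# spans 5 letter names and 7 semitones — a perfect fifth.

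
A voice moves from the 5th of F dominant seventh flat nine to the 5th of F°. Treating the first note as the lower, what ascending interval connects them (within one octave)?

The 5th of F dominant seventh flat nine is C; the 5th of F° is C♭.
C up to C♭ is 11 semitones, a half step narrower than a perfect octave, so the interval is diminished.

diminished 8th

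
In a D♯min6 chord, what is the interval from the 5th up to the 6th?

major 2nd

D♯m6: D♯ F♯ A♯ B♯.
That puts A♯ below B♯.
A♯ up to B♯ spans 2 letter names and 2 semitones — a major second.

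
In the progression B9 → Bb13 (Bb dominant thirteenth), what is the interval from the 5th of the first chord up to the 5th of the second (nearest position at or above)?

diminished octave

B9 has F# as its 5th, and Bb13 (Bb dominant thirteenth) has F as its 5th.
F# up to F is 11 semitones, a half step narrower than a perfect octave, so the interval is diminished.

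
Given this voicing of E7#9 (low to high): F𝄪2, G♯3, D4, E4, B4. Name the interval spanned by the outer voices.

diminished 18th

The outer voices are F𝄪2 and B4.
From F𝄪 to B: 28 semitones over a 18th = diminished.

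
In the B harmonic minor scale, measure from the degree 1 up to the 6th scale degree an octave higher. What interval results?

The scale runs B C♯ D E F♯ G A♯.
So we need the interval from B up to G.
From B to G: 20 semitones over a thirteenth = minor.

minor 13th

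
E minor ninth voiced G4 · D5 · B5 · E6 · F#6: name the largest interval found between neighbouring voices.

Adjacent intervals: G4→D5 = perfect fifth; D5→B5 = major sixth; B5→E6 = perfect fourth; E6→F#6 = major second.
The largest is D5 to B5, a major sixth (9 semitones).

major sixth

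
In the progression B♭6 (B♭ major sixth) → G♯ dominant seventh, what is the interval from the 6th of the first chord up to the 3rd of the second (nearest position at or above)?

The 6th of B♭6 (B♭ major sixth) is G; the 3rd of G♯ dominant seventh is B♯.
G up to B♯ is 5 semitones, a half step wider than a major third, so the interval is augmented.

A3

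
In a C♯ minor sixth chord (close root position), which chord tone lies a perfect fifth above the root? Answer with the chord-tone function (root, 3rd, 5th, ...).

5th

C♯m6 is spelled C♯–E–G♯–A♯.
The root is C♯. A perfect fifth above C♯ is G♯.
G♯ is the chord's 5th.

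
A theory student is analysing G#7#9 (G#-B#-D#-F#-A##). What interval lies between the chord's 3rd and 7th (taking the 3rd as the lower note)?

d5

That puts B# below F#.
From B# to F#: 6 semitones over a fifth = diminished.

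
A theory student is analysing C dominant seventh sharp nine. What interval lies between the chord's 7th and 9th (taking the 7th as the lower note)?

C7#9 (C dominant seventh sharp nine): C E G Bb D#.
That puts Bb below D#.
From Bb to D#: 5 semitones over a third = augmented.

A3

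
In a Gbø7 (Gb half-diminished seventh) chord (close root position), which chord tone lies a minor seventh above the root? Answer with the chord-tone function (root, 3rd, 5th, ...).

The chord tones of Gbø7 are Gb–Bbb–Dbb–Fb.
The root is Gb. A minor seventh above Gb is Fb.
Fb is the chord's 7th.

7th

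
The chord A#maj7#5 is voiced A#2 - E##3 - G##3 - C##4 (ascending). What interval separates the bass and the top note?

The outer voices are A#2 and C##4.
A# up to C## spans 10 letter names and 16 semitones — a major tenth.

M10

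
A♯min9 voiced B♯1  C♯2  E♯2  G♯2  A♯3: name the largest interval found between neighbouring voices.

Adjacent intervals: B♯1→C♯2 = minor second; C♯2→E♯2 = major third; E♯2→G♯2 = minor third; G♯2→A♯3 = major ninth.
The largest is G♯2 to A♯3, a major ninth (14 semitones).

major ninth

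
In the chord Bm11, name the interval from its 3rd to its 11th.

major 9th

Bm11 (B minor eleventh) is spelled B, D, F#, A, C#, E.
So we need the interval from D up to E.
D up to E spans 9 letter names and 14 semitones — a major ninth.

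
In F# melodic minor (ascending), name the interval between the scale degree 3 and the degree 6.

augmented fourth

F# melodic minor: F# G# A B C# D# E#.
Scale degree 3 = A; scale degree 6 = D#.
4 letter names make it a fourth; at 6 semitones (a half step wider than perfect) the quality is augmented.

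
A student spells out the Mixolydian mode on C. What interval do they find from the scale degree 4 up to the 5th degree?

The scale runs C D E F G A Bb.
The scale degree 4 is F and the scale degree 5 is G.
Counting 2 letters and 2 half steps from F gives a major second.

major second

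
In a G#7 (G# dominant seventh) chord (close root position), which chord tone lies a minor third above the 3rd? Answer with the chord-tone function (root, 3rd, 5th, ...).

5th

G# dominant seventh: G# B# D# F#.
The 3rd is B#. A minor third above B# is D#.
D# is the chord's 5th.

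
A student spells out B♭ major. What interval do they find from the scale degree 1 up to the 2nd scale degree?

major second

The scale runs B♭ C D E♭ F G A.
That puts B♭ below C.
B♭ up to C spans 2 letter names and 2 semitones — a major second.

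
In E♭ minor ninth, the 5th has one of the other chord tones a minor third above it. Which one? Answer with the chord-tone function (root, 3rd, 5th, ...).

7th

The chord tones of E♭min9 (E♭ minor ninth) are E♭–G♭–B♭–D♭–F.
The 5th is B♭. A minor third above B♭ is D♭.
D♭ is the chord's 7th.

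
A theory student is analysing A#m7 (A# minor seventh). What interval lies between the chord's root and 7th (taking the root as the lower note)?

minor seventh

Spelling the chord: A#-C#-E#-G#.
So we need the interval from A# up to G#.
A# up to G# is 10 semitones, a half step narrower than a major seventh, so the interval is minor.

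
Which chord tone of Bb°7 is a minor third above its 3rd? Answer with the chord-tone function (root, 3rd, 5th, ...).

The chord tones of Bbdim7 (Bb diminished seventh) are Bb, Db, Fb, Abb.
The 3rd is Db. A minor third above Db is Fb.
Fb is the chord's 5th.

5th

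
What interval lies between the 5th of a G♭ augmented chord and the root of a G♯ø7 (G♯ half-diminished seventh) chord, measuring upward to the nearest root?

augmented 4th

G♭ augmented has D as its 5th, and G♯ø7 (G♯ half-diminished seventh) has G♯ as its root.
D up to G♯ is 6 semitones, a half step wider than a perfect fourth, so the interval is augmented.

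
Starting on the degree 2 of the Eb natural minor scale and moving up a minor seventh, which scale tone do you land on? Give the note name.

The scale is Eb F Gb Ab Bb Cb Db.
The degree 2 is F; a minor seventh above that is Eb — scale degree 1.

Eb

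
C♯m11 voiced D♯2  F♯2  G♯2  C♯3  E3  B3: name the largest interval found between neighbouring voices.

perfect fifth

Adjacent intervals: D♯2→F♯2 = minor third; F♯2→G♯2 = major second; G♯2→C♯3 = perfect fourth; C♯3→E3 = minor third; E3→B3 = perfect fifth.
The largest is E3 to B3, a perfect fifth (7 semitones).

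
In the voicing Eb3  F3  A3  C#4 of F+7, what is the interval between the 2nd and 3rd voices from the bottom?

Those voices are F3 and A3.
F up to A spans 3 letter names and 4 semitones — a major third.

major third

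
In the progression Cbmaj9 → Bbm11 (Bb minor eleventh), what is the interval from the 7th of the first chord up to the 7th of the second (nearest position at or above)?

minor seventh

Cbmaj9 has Bb as its 7th, and Bbm11 (Bb minor eleventh) has Ab as its 7th.
Bb up to Ab is 10 semitones, a half step narrower than a major seventh, so the interval is minor.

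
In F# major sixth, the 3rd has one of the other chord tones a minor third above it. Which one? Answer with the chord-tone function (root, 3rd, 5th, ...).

The chord tones of F#6 (F# major sixth) are F# A# C# D#.
The 3rd is A#. A minor third above A# is C#.
C# is the chord's 5th.

5th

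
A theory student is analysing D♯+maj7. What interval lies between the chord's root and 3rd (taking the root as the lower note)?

Spelling the chord: D♯–F𝄪–A𝄪–C𝄪.
So we need the interval from D♯ up to F𝄪.
D♯ up to F𝄪 spans 3 letter names and 4 semitones — a major third.

major 3rd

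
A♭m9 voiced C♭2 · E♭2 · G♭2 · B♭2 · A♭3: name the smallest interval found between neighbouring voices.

Adjacent intervals: C♭2→E♭2 = major third; E♭2→G♭2 = minor third; G♭2→B♭2 = major third; B♭2→A♭3 = minor seventh.
The smallest is E♭2 to G♭2, a minor third (3 semitones).

m3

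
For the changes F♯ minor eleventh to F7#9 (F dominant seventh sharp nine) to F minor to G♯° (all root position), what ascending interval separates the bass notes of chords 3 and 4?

augmented 2nd

The roots are F and G♯.
From F to G♯: 3 semitones over a second = augmented.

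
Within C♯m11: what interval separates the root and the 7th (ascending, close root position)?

C♯ minor eleventh: C♯-E-G♯-B-D♯-F♯.
That puts C♯ below B.
From C♯ to B: 10 semitones over a seventh = minor.

minor seventh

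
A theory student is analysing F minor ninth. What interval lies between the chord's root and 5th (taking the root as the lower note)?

Fm9 is spelled F–Ab–C–Eb–G.
That puts F below C.
From F to C is 7 semitones, exactly the perfect fifth.

perfect 5th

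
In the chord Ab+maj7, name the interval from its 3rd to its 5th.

Spelling the chord: Ab, C, E, G.
So we need the interval from C up to E.
C up to E spans 3 letter names and 4 semitones — a major third.

M3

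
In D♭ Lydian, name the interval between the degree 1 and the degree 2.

Spelling D♭ Lydian: D♭ E♭ F G A♭ B♭ C.
That puts D♭ below E♭.
D♭ up to E♭ spans 2 letter names and 2 semitones — a major second.

major second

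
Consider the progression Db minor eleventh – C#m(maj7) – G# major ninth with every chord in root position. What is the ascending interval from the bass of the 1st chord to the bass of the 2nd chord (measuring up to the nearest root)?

The roots are Db and C#.
From Db to C#: 12 semitones over a seventh = augmented.

augmented 7th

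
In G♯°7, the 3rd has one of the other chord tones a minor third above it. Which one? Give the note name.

D

G♯°7 (G♯ diminished seventh) is spelled G♯ B D F.
The 3rd is B. A minor third above B is D.
D is the chord's 5th.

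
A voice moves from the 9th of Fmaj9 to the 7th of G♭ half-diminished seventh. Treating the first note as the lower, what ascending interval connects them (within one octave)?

The 9th of Fmaj9 is G; the 7th of G♭ half-diminished seventh is F♭.
G up to F♭ is 9 semitones, a whole step narrower than a major seventh, so the interval is diminished.

d7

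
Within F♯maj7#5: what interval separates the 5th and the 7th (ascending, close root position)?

The chord tones of F♯maj7#5 are F♯, A♯, C𝄪, E♯.
That puts C𝄪 below E♯.
C𝄪 up to E♯ is 3 semitones, a half step narrower than a major third, so the interval is minor.

minor third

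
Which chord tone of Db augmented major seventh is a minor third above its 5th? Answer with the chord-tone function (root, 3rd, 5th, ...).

7th

The chord tones of Db+maj7 are Db-F-A-C.
The 5th is A. A minor third above A is C.
C is the chord's 7th.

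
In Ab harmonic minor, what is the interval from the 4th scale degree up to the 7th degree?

Spelling Ab harmonic minor: Ab Bb Cb Db Eb Fb G.
That puts Db below G.
4 letter names make it a fourth; at 6 semitones (a half step wider than perfect) the quality is augmented.

augmented fourth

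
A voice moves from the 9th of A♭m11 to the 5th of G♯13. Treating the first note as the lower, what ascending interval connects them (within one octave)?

A♭m11 has B♭ as its 9th, and G♯13 has D♯ as its 5th.
B♭ up to D♯ is 5 semitones, a half step wider than a major third, so the interval is augmented.

augmented third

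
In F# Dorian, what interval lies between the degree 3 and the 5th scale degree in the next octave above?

F# dorian: F# G# A B C# D# E.
So we need the interval from A up to C#.
From A to C# is 16 semitones, exactly the major tenth.

major tenth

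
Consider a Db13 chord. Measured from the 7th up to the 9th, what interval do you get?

The chord tones of Db13 are Db–F–Ab–Cb–Eb–Bb.
The 7th is Cb and the 9th is Eb.
Cb up to Eb spans 3 letter names and 4 semitones — a major third.

M3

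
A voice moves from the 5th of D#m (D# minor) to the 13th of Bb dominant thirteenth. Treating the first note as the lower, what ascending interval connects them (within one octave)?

The 5th of D#m (D# minor) is A#; the 13th of Bb dominant thirteenth is G.
A# up to G is 9 semitones, a whole step narrower than a major seventh, so the interval is diminished.

diminished seventh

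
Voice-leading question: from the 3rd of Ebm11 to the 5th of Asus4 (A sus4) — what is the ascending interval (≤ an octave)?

Ebm11 has Gb as its 3rd, and Asus4 (A sus4) has E as its 5th.
6 letter names make it a sixth; at 10 semitones (a half step wider than major) the quality is augmented.

augmented sixth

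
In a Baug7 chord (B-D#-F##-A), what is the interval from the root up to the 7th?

minor 7th

Root = B; 7th = A.
7 letter names make it a seventh; at 10 semitones (a half step narrower than major) the quality is minor.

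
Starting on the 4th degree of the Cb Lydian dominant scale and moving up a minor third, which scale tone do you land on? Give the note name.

The scale is Cb Db Eb F Gb Ab Bbb.
The 4th degree is F; a minor third above that is Ab — scale degree 6.

Ab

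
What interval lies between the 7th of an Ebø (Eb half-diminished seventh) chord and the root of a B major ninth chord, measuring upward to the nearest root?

A6

Ebø (Eb half-diminished seventh) has Db as its 7th, and B major ninth has B as its root.
6 letter names make it a sixth; at 10 semitones (a half step wider than major) the quality is augmented.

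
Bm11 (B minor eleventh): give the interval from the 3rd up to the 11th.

Bm11 is spelled B D F# A C# E.
3rd = D; 11th = E.
From D to E is 14 semitones, exactly the major ninth.

M9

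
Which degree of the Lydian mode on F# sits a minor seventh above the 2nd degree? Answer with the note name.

The scale is F# G# A# B# C# D# E#.
The 2nd degree is G#; a minor seventh above that is F# — scale degree 1.

F#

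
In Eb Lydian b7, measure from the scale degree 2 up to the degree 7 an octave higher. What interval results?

Spelling Eb Lydian b7: Eb F G A Bb C Db.
The scale degree 2 is F and the scale degree 7 (up an octave) is Db.
F up to Db is 20 semitones, a half step narrower than a major thirteenth, so the interval is minor.

minor thirteenth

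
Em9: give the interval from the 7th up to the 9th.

Emin9 is spelled E–G–B–D–F#.
The 7th is D and the 9th is F#.
D up to F# spans 3 letter names and 4 semitones — a major third.

major third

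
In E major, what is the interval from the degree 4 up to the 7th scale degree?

augmented fourth

Spelling E major: E F♯ G♯ A B C♯ D♯.
That puts A below D♯.
A up to D♯ is 6 semitones, a half step wider than a perfect fourth, so the interval is augmented.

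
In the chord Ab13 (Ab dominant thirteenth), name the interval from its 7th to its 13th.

major seventh

Ab13: Ab, C, Eb, Gb, Bb, F.
7th = Gb; 13th = F.
Counting 7 letters and 11 half steps from Gb gives a major seventh.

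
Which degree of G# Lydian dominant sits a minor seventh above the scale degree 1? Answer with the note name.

The scale is G# A# B# C## D# E# F#.
The scale degree 1 is G#; a minor seventh above that is F# — scale degree 7.

F#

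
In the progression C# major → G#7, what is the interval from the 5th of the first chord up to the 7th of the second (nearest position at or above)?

C# major has G# as its 5th, and G#7 has F# as its 7th.
From G# to F#: 10 semitones over a seventh = minor.

minor seventh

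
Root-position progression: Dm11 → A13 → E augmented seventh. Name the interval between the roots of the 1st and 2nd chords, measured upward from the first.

The roots are D and A.
D up to A spans 5 letter names and 7 semitones — a perfect fifth.

perfect fifth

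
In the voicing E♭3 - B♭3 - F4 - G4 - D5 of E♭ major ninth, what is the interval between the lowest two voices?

perfect fifth

Those voices are E♭3 and B♭3.
Counting 5 letters and 7 half steps from E♭ gives a perfect fifth.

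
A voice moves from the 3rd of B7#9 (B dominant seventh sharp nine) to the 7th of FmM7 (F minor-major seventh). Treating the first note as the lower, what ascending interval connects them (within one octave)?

B7#9 (B dominant seventh sharp nine) has D# as its 3rd, and FmM7 (F minor-major seventh) has E as its 7th.
D# up to E is 1 semitone, a half step narrower than a major second, so the interval is minor.

minor second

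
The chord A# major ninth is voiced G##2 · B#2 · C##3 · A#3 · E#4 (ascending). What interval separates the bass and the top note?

The outer voices are G##2 and E#4.
From G## to E#: 20 semitones over a thirteenth = minor.

minor thirteenth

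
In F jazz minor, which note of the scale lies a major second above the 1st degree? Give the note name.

G

The scale is F G Ab Bb C D E.
The 1st degree is F; a major second above that is G — scale degree 2.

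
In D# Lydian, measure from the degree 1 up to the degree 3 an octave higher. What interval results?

D# lydian: D# E# F## G## A# B# C##.
The degree 1 is D# and the degree 3 (up an octave) is F##.
From D# to F## is 16 semitones, exactly the major tenth.

major tenth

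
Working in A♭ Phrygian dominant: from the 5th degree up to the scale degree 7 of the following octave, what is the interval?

A♭ phrygian dominant: A♭ B𝄫 C D♭ E♭ F♭ G♭.
5th degree = E♭; scale degree 7 (up an octave) = G♭.
From E♭ to G♭: 15 semitones over a tenth = minor.

m10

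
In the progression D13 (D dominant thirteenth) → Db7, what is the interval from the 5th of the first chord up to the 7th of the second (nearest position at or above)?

D13 (D dominant thirteenth) has A as its 5th, and Db7 has Cb as its 7th.
A up to Cb is 2 semitones, a whole step narrower than a major third, so the interval is diminished.

diminished third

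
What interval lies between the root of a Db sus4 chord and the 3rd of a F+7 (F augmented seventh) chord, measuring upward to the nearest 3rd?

Db sus4 has Db as its root, and F+7 (F augmented seventh) has A as its 3rd.
From Db to A: 8 semitones over a fifth = augmented.

augmented fifth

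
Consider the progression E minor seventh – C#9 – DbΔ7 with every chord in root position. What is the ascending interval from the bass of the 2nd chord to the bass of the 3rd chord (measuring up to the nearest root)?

The roots are C# and Db.
C# up to Db is 0 semitones, a whole step narrower than a major second, so the interval is diminished.

d2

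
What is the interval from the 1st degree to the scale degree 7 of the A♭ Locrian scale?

minor seventh

A♭ locrian: A♭ B𝄫 C♭ D♭ E𝄫 F♭ G♭.
The 1st degree is A♭ and the 7th degree is G♭.
7 letter names make it a seventh; at 10 semitones (a half step narrower than major) the quality is minor.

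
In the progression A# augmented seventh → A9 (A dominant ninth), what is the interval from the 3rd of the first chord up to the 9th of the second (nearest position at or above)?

diminished seventh

A# augmented seventh has C## as its 3rd, and A9 (A dominant ninth) has B as its 9th.
7 letter names make it a seventh; at 9 semitones (a whole step narrower than major) the quality is diminished.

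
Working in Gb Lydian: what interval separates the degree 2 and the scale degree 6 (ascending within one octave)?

perfect 5th

The scale runs Gb Ab Bb C Db Eb F.
That puts Ab below Eb.
From Ab to Eb is 7 semitones, exactly the perfect fifth.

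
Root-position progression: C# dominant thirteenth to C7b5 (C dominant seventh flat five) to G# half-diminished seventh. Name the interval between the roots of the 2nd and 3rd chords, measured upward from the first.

augmented fifth

The roots are C and G#.
C up to G# is 8 semitones, a half step wider than a perfect fifth, so the interval is augmented.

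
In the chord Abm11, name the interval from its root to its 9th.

Ab minor eleventh is spelled Ab, Cb, Eb, Gb, Bb, Db.
Root = Ab; 9th = Bb.
From Ab to Bb is 14 semitones, exactly the major ninth.

M9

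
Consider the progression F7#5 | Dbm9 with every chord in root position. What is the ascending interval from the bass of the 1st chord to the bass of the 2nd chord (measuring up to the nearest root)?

minor sixth

The roots are F and Db.
F up to Db is 8 semitones, a half step narrower than a major sixth, so the interval is minor.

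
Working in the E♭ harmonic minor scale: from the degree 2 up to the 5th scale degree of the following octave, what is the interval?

Spelling the E♭ harmonic minor scale: E♭ F G♭ A♭ B♭ C♭ D.
So we need the interval from F up to B♭.
From F to B♭ is 17 semitones, exactly the perfect eleventh.

perfect eleventh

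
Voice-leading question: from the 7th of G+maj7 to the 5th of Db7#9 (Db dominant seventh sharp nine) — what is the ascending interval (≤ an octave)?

diminished third

The 7th of G+maj7 is F#; the 5th of Db7#9 (Db dominant seventh sharp nine) is Ab.
F# up to Ab is 2 semitones, a whole step narrower than a major third, so the interval is diminished.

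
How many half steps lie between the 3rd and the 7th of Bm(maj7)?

8

BmM7 (B minor-major seventh): B D F# A#.
D to A# is an augmented fifth: 8 semitones.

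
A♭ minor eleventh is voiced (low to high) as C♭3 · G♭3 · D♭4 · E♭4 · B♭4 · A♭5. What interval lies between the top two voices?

Those voices are B♭4 and A♭5.
7 letter names make it a seventh; at 10 semitones (a half step narrower than major) the quality is minor.

minor 7th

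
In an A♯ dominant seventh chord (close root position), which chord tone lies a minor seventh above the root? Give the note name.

A♯7 (A♯ dominant seventh): A♯-C𝄪-E♯-G♯.
The root is A♯. A minor seventh above A♯ is G♯.
G♯ is the chord's 7th.

G#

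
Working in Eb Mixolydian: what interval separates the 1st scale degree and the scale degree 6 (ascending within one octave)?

major sixth

Eb mixolydian: Eb F G Ab Bb C Db.
So we need the interval from Eb up to C.
Eb up to C spans 6 letter names and 9 semitones — a major sixth.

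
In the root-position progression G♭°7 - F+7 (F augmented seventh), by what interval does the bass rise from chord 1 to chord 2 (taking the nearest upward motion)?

The roots are G♭ and F.
G♭ up to F spans 7 letter names and 11 semitones — a major seventh.

major seventh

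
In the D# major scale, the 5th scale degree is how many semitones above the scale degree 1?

The scale is D# E# F## G# A# B# C##.
D# up to A# is a perfect fifth — 7 semitones.

7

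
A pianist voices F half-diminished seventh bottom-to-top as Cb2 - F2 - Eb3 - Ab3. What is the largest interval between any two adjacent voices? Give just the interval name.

Adjacent intervals: Cb2→F2 = augmented fourth; F2→Eb3 = minor seventh; Eb3→Ab3 = perfect fourth.
The largest is F2 to Eb3, a minor seventh (10 semitones).

minor seventh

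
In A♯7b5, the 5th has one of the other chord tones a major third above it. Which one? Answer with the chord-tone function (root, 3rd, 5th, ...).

A♯7b5 (A♯ dominant seventh flat five): A♯–C𝄪–E–G♯.
The 5th is E. A major third above E is G♯.
G♯ is the chord's 7th.

7th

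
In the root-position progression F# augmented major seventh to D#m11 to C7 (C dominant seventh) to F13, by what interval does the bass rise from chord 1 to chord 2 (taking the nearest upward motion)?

The roots are F# and D#.
From F# to D# is 9 semitones, exactly the major sixth.

major sixth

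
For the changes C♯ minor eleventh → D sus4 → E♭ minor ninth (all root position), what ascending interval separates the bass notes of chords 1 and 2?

minor 2nd

The roots are C♯ and D.
2 letter names make it a second; at 1 semitone (a half step narrower than major) the quality is minor.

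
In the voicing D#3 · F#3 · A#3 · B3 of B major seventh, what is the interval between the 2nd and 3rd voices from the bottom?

major third

Those voices are F#3 and A#3.
Counting 3 letters and 4 half steps from F# gives a major third.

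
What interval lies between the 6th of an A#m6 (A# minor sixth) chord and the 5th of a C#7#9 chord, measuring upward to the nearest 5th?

minor second

The 6th of A#m6 (A# minor sixth) is F##; the 5th of C#7#9 is G#.
2 letter names make it a second; at 1 semitone (a half step narrower than major) the quality is minor.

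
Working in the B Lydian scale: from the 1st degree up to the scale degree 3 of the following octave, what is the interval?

major tenth

The scale runs B C♯ D♯ E♯ F♯ G♯ A♯.
So we need the interval from B up to D♯.
Counting 10 letters and 16 half steps from B gives a major tenth.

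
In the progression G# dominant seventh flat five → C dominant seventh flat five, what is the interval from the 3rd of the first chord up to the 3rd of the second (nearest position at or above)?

diminished fourth

G# dominant seventh flat five has B# as its 3rd, and C dominant seventh flat five has E as its 3rd.
4 letter names make it a fourth; at 4 semitones (a half step narrower than perfect) the quality is diminished.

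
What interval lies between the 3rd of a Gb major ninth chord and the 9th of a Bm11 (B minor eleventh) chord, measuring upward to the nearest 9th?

A2

Gb major ninth has Bb as its 3rd, and Bm11 (B minor eleventh) has C# as its 9th.
Bb up to C# is 3 semitones, a half step wider than a major second, so the interval is augmented.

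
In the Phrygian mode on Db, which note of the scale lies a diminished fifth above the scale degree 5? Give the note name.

Ebb

The scale is Db Ebb Fb Gb Ab Bbb Cb.
The scale degree 5 is Ab; a diminished fifth above that is Ebb — scale degree 2.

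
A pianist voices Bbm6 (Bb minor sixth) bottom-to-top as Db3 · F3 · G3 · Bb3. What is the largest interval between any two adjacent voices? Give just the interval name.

major third

Adjacent intervals: Db3→F3 = major third; F3→G3 = major second; G3→Bb3 = minor third.
The largest is Db3 to F3, a major third (4 semitones).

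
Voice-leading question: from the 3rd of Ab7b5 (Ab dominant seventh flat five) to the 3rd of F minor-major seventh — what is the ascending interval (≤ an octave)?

minor sixth

The 3rd of Ab7b5 (Ab dominant seventh flat five) is C; the 3rd of F minor-major seventh is Ab.
6 letter names make it a sixth; at 8 semitones (a half step narrower than major) the quality is minor.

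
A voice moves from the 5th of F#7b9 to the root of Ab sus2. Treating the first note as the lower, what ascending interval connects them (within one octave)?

d6

The 5th of F#7b9 is C#; the root of Ab sus2 is Ab.
C# up to Ab is 7 semitones, a whole step narrower than a major sixth, so the interval is diminished.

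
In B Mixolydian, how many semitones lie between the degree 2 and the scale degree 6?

The scale is B C# D# E F# G# A.
C# up to G# is a perfect fifth — 7 semitones.

7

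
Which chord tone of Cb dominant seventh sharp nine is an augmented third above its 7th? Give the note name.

Spelling the chord: Cb–Eb–Gb–Bbb–D.
The 7th is Bbb. An augmented third above Bbb is D.
D is the chord's 9th.

D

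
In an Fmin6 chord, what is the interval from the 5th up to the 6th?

The chord tones of Fmin6 are F A♭ C D.
So we need the interval from C up to D.
From C to D is 2 semitones, exactly the major second.

major 2nd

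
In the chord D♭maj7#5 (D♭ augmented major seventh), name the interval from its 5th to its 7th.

minor 3rd

Spelling the chord: D♭–F–A–C.
So we need the interval from A up to C.
3 letter names make it a third; at 3 semitones (a half step narrower than major) the quality is minor.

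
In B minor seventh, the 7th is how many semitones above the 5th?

3

Spelling the chord: B–D–F♯–A.
F♯ to A is a minor third: 3 semitones.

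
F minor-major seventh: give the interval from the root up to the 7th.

FmM7 (F minor-major seventh): F Ab C E.
The root is F and the 7th is E.
From F to E is 11 semitones, exactly the major seventh.

major 7th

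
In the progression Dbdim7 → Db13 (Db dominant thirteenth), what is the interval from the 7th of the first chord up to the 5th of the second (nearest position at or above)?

A6

The 7th of Dbdim7 is Cbb; the 5th of Db13 (Db dominant thirteenth) is Ab.
Cbb up to Ab is 10 semitones, a half step wider than a major sixth, so the interval is augmented.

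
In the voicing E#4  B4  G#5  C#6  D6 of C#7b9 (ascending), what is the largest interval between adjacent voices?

M6

Adjacent intervals: E#4→B4 = diminished fifth; B4→G#5 = major sixth; G#5→C#6 = perfect fourth; C#6→D6 = minor second.
The largest is B4 to G#5, a major sixth (9 semitones).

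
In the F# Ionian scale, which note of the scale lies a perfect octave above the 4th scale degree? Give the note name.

B

The scale is F# G# A# B C# D# E#.
The 4th scale degree is B; a perfect octave above that is B — scale degree 4.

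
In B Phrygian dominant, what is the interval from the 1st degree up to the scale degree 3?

major 3rd

Spelling B Phrygian dominant: B C D♯ E F♯ G A.
So we need the interval from B up to D♯.
B up to D♯ spans 3 letter names and 4 semitones — a major third.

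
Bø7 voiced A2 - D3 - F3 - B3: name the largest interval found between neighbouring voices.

augmented fourth

Adjacent intervals: A2→D3 = perfect fourth; D3→F3 = minor third; F3→B3 = augmented fourth.
The largest is F3 to B3, an augmented fourth (6 semitones).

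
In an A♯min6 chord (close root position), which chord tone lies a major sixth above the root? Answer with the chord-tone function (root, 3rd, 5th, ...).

6th

A♯ minor sixth: A♯-C♯-E♯-F𝄪.
The root is A♯. A major sixth above A♯ is F𝄪.
F𝄪 is the chord's 6th.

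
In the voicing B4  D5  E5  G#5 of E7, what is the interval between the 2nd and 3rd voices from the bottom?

M2

Those voices are D5 and E5.
Counting 2 letters and 2 half steps from D gives a major second.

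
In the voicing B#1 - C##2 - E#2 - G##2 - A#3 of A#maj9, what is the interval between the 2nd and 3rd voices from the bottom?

Those voices are C##2 and E#2.
From C## to E#: 3 semitones over a third = minor.

minor 3rd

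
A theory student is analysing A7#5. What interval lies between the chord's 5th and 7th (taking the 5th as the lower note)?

A7#5 is spelled A, C#, E#, G.
So we need the interval from E# up to G.
From E# to G: 2 semitones over a third = diminished.

diminished 3rd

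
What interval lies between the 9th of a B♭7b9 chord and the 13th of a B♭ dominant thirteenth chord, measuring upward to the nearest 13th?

A5

The 9th of B♭7b9 is C♭; the 13th of B♭ dominant thirteenth is G.
5 letter names make it a fifth; at 8 semitones (a half step wider than perfect) the quality is augmented.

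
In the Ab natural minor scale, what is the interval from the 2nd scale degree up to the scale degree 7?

minor sixth

Spelling the Ab natural minor scale: Ab Bb Cb Db Eb Fb Gb.
2nd scale degree = Bb; degree 7 = Gb.
Bb up to Gb is 8 semitones, a half step narrower than a major sixth, so the interval is minor.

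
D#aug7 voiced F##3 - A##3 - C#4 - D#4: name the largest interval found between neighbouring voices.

Adjacent intervals: F##3→A##3 = major third; A##3→C#4 = diminished third; C#4→D#4 = major second.
The largest is F##3 to A##3, a major third (4 semitones).

M3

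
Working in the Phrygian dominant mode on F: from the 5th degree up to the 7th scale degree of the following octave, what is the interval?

minor tenth

Spelling the Phrygian dominant mode on F: F Gb A Bb C Db Eb.
That puts C below Eb.
10 letter names make it a tenth; at 15 semitones (a half step narrower than major) the quality is minor.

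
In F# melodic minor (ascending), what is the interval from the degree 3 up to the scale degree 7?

F# melodic minor: F# G# A B C# D# E#.
So we need the interval from A up to E#.
From A to E#: 8 semitones over a fifth = augmented.

A5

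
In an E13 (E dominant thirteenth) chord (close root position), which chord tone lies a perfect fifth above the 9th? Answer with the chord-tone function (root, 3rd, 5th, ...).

The chord tones of E13 (E dominant thirteenth) are E–G♯–B–D–F♯–C♯.
The 9th is F♯. A perfect fifth above F♯ is C♯.
C♯ is the chord's 13th.

13th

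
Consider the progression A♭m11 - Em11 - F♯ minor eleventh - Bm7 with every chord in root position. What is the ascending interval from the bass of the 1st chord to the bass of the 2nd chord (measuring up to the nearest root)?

The roots are A♭ and E.
A♭ up to E is 8 semitones, a half step wider than a perfect fifth, so the interval is augmented.

augmented fifth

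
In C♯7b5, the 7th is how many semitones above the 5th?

C♯7b5: C♯, E♯, G, B.
G to B is a major third: 4 semitones.

4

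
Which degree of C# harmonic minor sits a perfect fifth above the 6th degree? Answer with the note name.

E

The scale is C# D# E F# G# A B#.
The 6th degree is A; a perfect fifth above that is E — scale degree 3.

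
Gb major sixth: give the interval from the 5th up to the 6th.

major second

Gb6 (Gb major sixth) is spelled Gb-Bb-Db-Eb.
That puts Db below Eb.
Db up to Eb spans 2 letter names and 2 semitones — a major second.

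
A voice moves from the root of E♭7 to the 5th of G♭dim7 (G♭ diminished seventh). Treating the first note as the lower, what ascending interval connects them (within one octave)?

E♭7 has E♭ as its root, and G♭dim7 (G♭ diminished seventh) has D𝄫 as its 5th.
E♭ up to D𝄫 is 9 semitones, a whole step narrower than a major seventh, so the interval is diminished.

diminished seventh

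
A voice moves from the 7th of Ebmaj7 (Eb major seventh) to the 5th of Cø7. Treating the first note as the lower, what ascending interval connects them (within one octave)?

diminished fourth

Ebmaj7 (Eb major seventh) has D as its 7th, and Cø7 has Gb as its 5th.
D up to Gb is 4 semitones, a half step narrower than a perfect fourth, so the interval is diminished.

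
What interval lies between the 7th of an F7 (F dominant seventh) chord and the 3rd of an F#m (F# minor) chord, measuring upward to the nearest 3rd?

The 7th of F7 (F dominant seventh) is Eb; the 3rd of F#m (F# minor) is A.
Eb up to A is 6 semitones, a half step wider than a perfect fourth, so the interval is augmented.

A4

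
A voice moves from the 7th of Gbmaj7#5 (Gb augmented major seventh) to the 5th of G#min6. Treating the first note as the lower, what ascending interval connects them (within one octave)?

The 7th of Gbmaj7#5 (Gb augmented major seventh) is F; the 5th of G#min6 is D#.
From F to D#: 10 semitones over a sixth = augmented.

A6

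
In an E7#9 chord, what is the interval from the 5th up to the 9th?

augmented 5th

E7#9 is spelled E-G#-B-D-F##.
The 5th is B and the 9th is F##.
From B to F##: 8 semitones over a fifth = augmented.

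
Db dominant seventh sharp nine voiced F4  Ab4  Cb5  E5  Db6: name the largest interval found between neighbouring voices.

d7

Adjacent intervals: F4→Ab4 = minor third; Ab4→Cb5 = minor third; Cb5→E5 = augmented third; E5→Db6 = diminished seventh.
The largest is E5 to Db6, a diminished seventh (9 semitones).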